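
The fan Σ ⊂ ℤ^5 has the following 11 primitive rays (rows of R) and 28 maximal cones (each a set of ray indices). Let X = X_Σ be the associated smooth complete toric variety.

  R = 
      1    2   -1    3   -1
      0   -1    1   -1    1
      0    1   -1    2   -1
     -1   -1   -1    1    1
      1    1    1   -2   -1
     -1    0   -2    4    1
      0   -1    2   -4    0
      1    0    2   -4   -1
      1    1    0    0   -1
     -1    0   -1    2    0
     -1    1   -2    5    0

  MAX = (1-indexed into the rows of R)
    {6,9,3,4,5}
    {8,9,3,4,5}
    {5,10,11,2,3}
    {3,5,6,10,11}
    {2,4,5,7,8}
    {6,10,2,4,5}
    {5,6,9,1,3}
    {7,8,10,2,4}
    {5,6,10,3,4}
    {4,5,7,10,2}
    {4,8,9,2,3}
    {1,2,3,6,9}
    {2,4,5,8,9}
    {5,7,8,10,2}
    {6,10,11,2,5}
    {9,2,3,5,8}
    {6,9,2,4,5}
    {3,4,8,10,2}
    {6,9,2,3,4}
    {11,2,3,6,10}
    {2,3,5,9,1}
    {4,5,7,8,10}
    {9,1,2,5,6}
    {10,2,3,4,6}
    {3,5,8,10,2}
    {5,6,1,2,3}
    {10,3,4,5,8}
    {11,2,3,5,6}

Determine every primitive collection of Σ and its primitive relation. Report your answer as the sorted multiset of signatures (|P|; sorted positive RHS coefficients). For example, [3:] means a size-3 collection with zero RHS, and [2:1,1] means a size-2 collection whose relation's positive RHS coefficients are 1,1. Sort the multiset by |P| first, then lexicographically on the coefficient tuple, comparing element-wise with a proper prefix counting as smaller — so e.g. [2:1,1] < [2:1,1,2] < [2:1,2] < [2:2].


Δ(Σ) — 11 vertices, 18 min non-faces:

  P={6,8}:  v_{6} + v_{8} = 0  →  sig = [2:]
  P={7,9}:  v_{7} + v_{9} = v_{8}  →  sig = [2:1]
  P={9,10}:  v_{9} + v_{10} = v_{3}  →  sig = [2:1]
  P={1,4}:  v_{1} + v_{4} = v_{6} + v_{9}  →  sig = [2:1,1]
  P={3,7}:  v_{3} + v_{7} = v_{8} + v_{10}  →  sig = [2:1,1]
  P={4,11}:  v_{4} + v_{11} = v_{6} + v_{10}  →  sig = [2:1,1]
  P={1,7}:  v_{1} + v_{7} = v_{2} + v_{3} + v_{5}  →  sig = [2:1,1,1]
  P={1,8}:  v_{1} + v_{8} = v_{2} + v_{3} + v_{5} + v_{9}  →  sig = [2:1,1,1,1]
  P={6,7}:  v_{6} + v_{7} = v_{2} + v_{4} + v_{5} + v_{10}  →  sig = [2:1,1,1,1]
  P={8,11}:  v_{8} + v_{11} = v_{2} + v_{3} + v_{5} + v_{10}  →  sig = [2:1,1,1,1]
  P={1,10}:  v_{1} + v_{10} = v_{2} + 2·v_{3} + v_{5} + v_{6}  →  sig = [2:1,1,1,2]
  P={9,11}:  v_{9} + v_{11} = v_{2} + 2·v_{3} + v_{5} + v_{6}  →  sig = [2:1,1,1,2]
  P={7,11}:  v_{7} + v_{11} = v_{2} + v_{5} + 2·v_{10}  →  sig = [2:1,1,2]
  P={1,11}:  v_{1} + v_{11} = 2·v_{2} + 3·v_{3} + 2·v_{5} + 2·v_{6}  →  sig = [2:2,2,2,3]
  P={2,3,4,5}:  v_{2} + v_{3} + v_{4} + v_{5} = 0  →  sig = [4:]
  P={2,3,5,6,9}:  v_{2} + v_{3} + v_{5} + v_{6} + v_{9} = v_{1}  →  sig = [5:1]
  P={2,3,5,6,10}:  v_{2} + v_{3} + v_{5} + v_{6} + v_{10} = v_{11}  →  sig = [5:1]
  P={2,4,5,8,10}:  v_{2} + v_{4} + v_{5} + v_{8} + v_{10} = v_{7}  →  sig = [5:1]

Signatures (|P|; sorted positive RHS coefficients), sorted:
{ [2:],  [2:1] ×2,  [2:1,1] ×3,  [2:1,1,1],  [2:1,1,1,1] ×3,  [2:1,1,1,2] ×2,  [2:1,1,2],  [2:2,2,2,3],  [4:],  [5:1] ×3 }


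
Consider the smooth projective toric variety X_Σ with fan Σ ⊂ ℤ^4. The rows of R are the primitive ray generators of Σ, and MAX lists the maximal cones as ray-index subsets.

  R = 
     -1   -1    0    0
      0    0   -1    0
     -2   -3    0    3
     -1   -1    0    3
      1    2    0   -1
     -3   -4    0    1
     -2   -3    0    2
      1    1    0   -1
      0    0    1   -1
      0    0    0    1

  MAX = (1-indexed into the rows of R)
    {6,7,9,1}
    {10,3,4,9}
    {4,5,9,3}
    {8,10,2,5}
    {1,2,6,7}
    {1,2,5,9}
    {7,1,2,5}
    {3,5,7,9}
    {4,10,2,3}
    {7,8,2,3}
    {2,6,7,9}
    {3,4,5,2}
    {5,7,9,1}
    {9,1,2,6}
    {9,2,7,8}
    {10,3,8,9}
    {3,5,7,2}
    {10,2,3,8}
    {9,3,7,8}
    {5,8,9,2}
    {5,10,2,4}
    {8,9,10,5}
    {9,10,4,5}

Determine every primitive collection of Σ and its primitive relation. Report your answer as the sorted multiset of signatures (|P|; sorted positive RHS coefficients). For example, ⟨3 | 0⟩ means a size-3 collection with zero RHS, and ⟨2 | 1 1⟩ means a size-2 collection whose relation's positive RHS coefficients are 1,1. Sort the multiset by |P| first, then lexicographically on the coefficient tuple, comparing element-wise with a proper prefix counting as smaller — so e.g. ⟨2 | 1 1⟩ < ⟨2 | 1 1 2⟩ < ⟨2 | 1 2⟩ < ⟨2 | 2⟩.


The 20 primitive collections of Σ (r=10, n=4):

  {7,10}:  v_{7} + v_{10} = v_{3} — sig = ⟨2 | 1⟩
  {1,8}:  v_{1} + v_{8} = v_{2} + v_{9} — sig = ⟨2 | 1 1⟩
  {1,10}:  v_{1} + v_{10} = v_{5} + v_{7} — sig = ⟨2 | 1 1⟩
  {6,10}:  v_{6} + v_{10} = v_{1} + v_{7} — sig = ⟨2 | 1 1⟩
  {1,4}:  v_{1} + v_{4} = v_{3} + 2·v_{5} + v_{7} — sig = ⟨2 | 1 1 2⟩
  {1,3}:  v_{1} + v_{3} = v_{5} + 2·v_{7} — sig = ⟨2 | 1 2⟩
  {3,6}:  v_{3} + v_{6} = v_{1} + 2·v_{7} — sig = ⟨2 | 1 2⟩
  {4,7}:  v_{4} + v_{7} = 2·v_{3} + v_{5} — sig = ⟨2 | 1 2⟩
  {6,8}:  v_{6} + v_{8} = 2·v_{2} + v_{7} + 2·v_{9} — sig = ⟨2 | 1 2 2⟩
  {4,8}:  v_{4} + v_{8} = 2·v_{10} — sig = ⟨2 | 2⟩
  {5,6}:  v_{5} + v_{6} = 2·v_{1} — sig = ⟨2 | 2⟩
  {4,6}:  v_{4} + v_{6} = 2·v_{5} + 3·v_{7} — sig = ⟨2 | 2 3⟩
  {2,9,10}:  v_{2} + v_{9} + v_{10} = 0 — sig = ⟨3 | 0⟩
  {5,7,8}:  v_{5} + v_{7} + v_{8} = 0 — sig = ⟨3 | 0⟩
  {2,3,9}:  v_{2} + v_{3} + v_{9} = v_{7} — sig = ⟨3 | 1⟩
  {3,5,8}:  v_{3} + v_{5} + v_{8} = v_{10} — sig = ⟨3 | 1⟩
  {3,5,10}:  v_{3} + v_{5} + v_{10} = v_{4} — sig = ⟨3 | 1⟩
  {2,4,9}:  v_{2} + v_{4} + v_{9} = v_{3} + v_{5} — sig = ⟨3 | 1 1⟩
  {1,2,7,9}:  v_{1} + v_{2} + v_{7} + v_{9} = v_{6} — sig = ⟨4 | 1⟩
  {2,5,7,9}:  v_{2} + v_{5} + v_{7} + v_{9} = v_{1} — sig = ⟨4 | 1⟩

so the primitive-relation signature multiset is
{ ⟨2 | 1⟩,  ⟨2 | 1 1⟩ ×3,  ⟨2 | 1 1 2⟩,  ⟨2 | 1 2⟩ ×3,  ⟨2 | 1 2 2⟩,  ⟨2 | 2⟩ ×2,  ⟨2 | 2 3⟩,  ⟨3 | 0⟩ ×2,  ⟨3 | 1⟩ ×3,  ⟨3 | 1 1⟩,  ⟨4 | 1⟩ ×2 }


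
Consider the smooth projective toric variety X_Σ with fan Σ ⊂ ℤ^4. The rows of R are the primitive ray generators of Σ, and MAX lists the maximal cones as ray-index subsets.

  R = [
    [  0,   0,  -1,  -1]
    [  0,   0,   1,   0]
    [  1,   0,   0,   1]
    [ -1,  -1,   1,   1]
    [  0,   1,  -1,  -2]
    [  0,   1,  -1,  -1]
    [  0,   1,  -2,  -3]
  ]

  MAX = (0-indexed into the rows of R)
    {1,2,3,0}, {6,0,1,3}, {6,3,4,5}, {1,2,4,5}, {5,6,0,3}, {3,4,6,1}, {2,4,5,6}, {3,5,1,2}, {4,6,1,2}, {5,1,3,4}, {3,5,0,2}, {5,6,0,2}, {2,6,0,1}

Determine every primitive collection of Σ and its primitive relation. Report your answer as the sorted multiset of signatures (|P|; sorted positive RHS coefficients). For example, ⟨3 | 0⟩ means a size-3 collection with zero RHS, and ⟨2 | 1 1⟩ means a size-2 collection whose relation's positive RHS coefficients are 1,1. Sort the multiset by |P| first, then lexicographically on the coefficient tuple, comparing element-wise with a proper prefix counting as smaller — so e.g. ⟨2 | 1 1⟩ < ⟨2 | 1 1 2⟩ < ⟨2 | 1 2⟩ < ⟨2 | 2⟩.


Δ(Σ) — 7 vertices, 5 min non-faces:

  • {0,4}:  v_{0} + v_{4} = v_{6}  ⇒ sig = ⟨2 | 1⟩
  • {2,3,4}:  v_{2} + v_{3} + v_{4} = 0  ⇒ sig = ⟨3 | 0⟩
  • {0,1,5}:  v_{0} + v_{1} + v_{5} = v_{4}  ⇒ sig = ⟨3 | 1⟩
  • {2,3,6}:  v_{2} + v_{3} + v_{6} = v_{0}  ⇒ sig = ⟨3 | 1⟩
  • {1,5,6}:  v_{1} + v_{5} + v_{6} = 2·v_{4}  ⇒ sig = ⟨3 | 2⟩

Hence PRS(X_Σ) =
    ⟨2 | 1⟩
    ⟨3 | 0⟩
    ⟨3 | 1⟩
    ⟨3 | 1⟩
    ⟨3 | 2⟩


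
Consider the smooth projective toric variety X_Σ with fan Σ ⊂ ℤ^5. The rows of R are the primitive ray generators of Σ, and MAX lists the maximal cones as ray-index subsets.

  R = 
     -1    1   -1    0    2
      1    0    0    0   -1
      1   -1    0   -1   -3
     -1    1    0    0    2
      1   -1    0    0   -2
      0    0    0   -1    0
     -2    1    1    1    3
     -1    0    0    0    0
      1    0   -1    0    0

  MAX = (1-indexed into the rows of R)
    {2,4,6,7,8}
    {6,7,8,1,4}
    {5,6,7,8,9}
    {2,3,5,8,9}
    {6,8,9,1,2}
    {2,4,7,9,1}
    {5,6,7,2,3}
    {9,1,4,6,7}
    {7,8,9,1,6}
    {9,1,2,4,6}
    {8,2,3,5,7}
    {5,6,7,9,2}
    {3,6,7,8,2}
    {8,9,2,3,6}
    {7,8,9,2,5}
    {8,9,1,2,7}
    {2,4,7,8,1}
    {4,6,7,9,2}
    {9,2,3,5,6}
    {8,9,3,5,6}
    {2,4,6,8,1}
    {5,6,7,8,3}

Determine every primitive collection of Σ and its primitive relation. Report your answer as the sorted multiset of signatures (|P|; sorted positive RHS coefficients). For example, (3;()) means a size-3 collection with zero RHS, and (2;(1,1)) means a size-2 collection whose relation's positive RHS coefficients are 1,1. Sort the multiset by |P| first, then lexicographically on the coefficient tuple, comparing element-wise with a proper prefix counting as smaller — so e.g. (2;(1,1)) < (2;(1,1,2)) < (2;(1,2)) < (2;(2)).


9 minimal non-faces of Δ(Σ) (on 9 rays):

  P = {4,5}:  v_{4} + v_{5} = 0  ⇒ sig = (2;())
  P = {1,5}:  v_{1} + v_{5} = v_{8} + v_{9}  ⇒ sig = (2;(1,1))
  P = {3,4}:  v_{3} + v_{4} = v_{2} + v_{6} + v_{8}  ⇒ sig = (2;(1,1,1))
  P = {1,3}:  v_{1} + v_{3} = v_{2} + v_{6} + 2·v_{8} + v_{9}  ⇒ sig = (2;(1,1,1,2))
  P = {3,7,9}:  v_{3} + v_{7} + v_{9} = 0  ⇒ sig = (3;())
  P = {4,8,9}:  v_{4} + v_{8} + v_{9} = v_{1}  ⇒ sig = (3;(1))
  P = {2,5,6,8}:  v_{2} + v_{5} + v_{6} + v_{8} = v_{3}  ⇒ sig = (4;(1))
  P = {1,2,6,7}:  v_{1} + v_{2} + v_{6} + v_{7} = 2·v_{4}  ⇒ sig = (4;(2))
  P = {2,6,7,8,9}:  v_{2} + v_{6} + v_{7} + v_{8} + v_{9} = v_{4}  ⇒ sig = (5;(1))

Signatures (|P|; sorted positive RHS coefficients), sorted:
    (2;())
    (2;(1,1))
    (2;(1,1,1))
    (2;(1,1,1,2))
    (3;())
    (3;(1))
    (4;(1))
    (4;(2))
    (5;(1))


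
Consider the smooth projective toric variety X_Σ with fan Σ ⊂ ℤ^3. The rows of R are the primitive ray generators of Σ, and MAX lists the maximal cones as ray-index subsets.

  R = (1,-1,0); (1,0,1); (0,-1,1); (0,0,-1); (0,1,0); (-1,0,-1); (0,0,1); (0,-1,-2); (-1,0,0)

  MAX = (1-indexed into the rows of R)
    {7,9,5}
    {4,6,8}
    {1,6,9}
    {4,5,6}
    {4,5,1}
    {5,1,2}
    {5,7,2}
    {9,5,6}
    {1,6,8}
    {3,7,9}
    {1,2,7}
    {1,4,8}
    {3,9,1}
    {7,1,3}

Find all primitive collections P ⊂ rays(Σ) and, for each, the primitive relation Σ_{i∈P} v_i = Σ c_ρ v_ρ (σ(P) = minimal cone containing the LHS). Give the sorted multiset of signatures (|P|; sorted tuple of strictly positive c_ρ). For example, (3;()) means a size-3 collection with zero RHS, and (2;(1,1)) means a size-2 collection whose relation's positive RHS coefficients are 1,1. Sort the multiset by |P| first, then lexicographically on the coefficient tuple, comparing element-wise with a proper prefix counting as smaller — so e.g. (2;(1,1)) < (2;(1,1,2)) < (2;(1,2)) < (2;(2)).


The 20 primitive collections of Σ (r=9, n=3):

  P={2,6}:  v_{2} + v_{6} = 0  →  sig = (2;())
  P={4,7}:  v_{4} + v_{7} = 0  →  sig = (2;())
  P={2,9}:  v_{2} + v_{9} = v_{7}  →  sig = (2;(1))
  P={3,5}:  v_{3} + v_{5} = v_{7}  →  sig = (2;(1))
  P={4,9}:  v_{4} + v_{9} = v_{6}  →  sig = (2;(1))
  P={6,7}:  v_{6} + v_{7} = v_{9}  →  sig = (2;(1))
  P={2,4}:  v_{2} + v_{4} = v_{1} + v_{5}  →  sig = (2;(1,1))
  P={2,8}:  v_{2} + v_{8} = v_{1} + v_{4}  →  sig = (2;(1,1))
  P={3,4}:  v_{3} + v_{4} = v_{1} + v_{9}  →  sig = (2;(1,1))
  P={7,8}:  v_{7} + v_{8} = v_{1} + v_{6}  →  sig = (2;(1,1))
  P={3,8}:  v_{3} + v_{8} = 2·v_{1} + v_{6} + v_{9}  →  sig = (2;(1,1,2))
  P={2,3}:  v_{2} + v_{3} = v_{1} + 2·v_{7}  →  sig = (2;(1,2))
  P={3,6}:  v_{3} + v_{6} = v_{1} + 2·v_{9}  →  sig = (2;(1,2))
  P={8,9}:  v_{8} + v_{9} = v_{1} + 2·v_{6}  →  sig = (2;(1,2))
  P={5,8}:  v_{5} + v_{8} = 2·v_{4}  →  sig = (2;(2))
  P={1,5,9}:  v_{1} + v_{5} + v_{9} = 0  →  sig = (3;())
  P={1,4,6}:  v_{1} + v_{4} + v_{6} = v_{8}  →  sig = (3;(1))
  P={1,5,6}:  v_{1} + v_{5} + v_{6} = v_{4}  →  sig = (3;(1))
  P={1,5,7}:  v_{1} + v_{5} + v_{7} = v_{2}  →  sig = (3;(1))
  P={1,7,9}:  v_{1} + v_{7} + v_{9} = v_{3}  →  sig = (3;(1))

Sorted signature multiset PRS(X):
    (2;())
    (2;())
    (2;(1))
    (2;(1))
    (2;(1))
    (2;(1))
    (2;(1,1))
    (2;(1,1))
    (2;(1,1))
    (2;(1,1))
    (2;(1,1,2))
    (2;(1,2))
    (2;(1,2))
    (2;(1,2))
    (2;(2))
    (3;())
    (3;(1))
    (3;(1))
    (3;(1))
    (3;(1))


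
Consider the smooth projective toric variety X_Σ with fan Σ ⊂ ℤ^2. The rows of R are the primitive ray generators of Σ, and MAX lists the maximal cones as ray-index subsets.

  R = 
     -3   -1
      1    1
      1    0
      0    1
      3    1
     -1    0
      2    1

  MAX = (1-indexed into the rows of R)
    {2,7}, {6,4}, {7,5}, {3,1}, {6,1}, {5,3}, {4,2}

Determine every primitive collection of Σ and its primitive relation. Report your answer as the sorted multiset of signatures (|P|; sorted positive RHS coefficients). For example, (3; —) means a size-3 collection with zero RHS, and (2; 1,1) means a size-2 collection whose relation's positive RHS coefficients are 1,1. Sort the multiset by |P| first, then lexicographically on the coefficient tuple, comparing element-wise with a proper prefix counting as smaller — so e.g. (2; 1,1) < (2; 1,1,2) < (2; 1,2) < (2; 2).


Δ(Σ) — 7 vertices, 14 min non-faces:

  P={1,5}:  v_{1} + v_{5} = 0  ⇒ sig = (2; —)
  P={3,6}:  v_{3} + v_{6} = 0  ⇒ sig = (2; —)
  P={1,7}:  v_{1} + v_{7} = v_{6}  ⇒ sig = (2; 1)
  P={2,3}:  v_{2} + v_{3} = v_{7}  ⇒ sig = (2; 1)
  P={2,6}:  v_{2} + v_{6} = v_{4}  ⇒ sig = (2; 1)
  P={3,4}:  v_{3} + v_{4} = v_{2}  ⇒ sig = (2; 1)
  P={3,7}:  v_{3} + v_{7} = v_{5}  ⇒ sig = (2; 1)
  P={5,6}:  v_{5} + v_{6} = v_{7}  ⇒ sig = (2; 1)
  P={6,7}:  v_{6} + v_{7} = v_{2}  ⇒ sig = (2; 1)
  P={4,5}:  v_{4} + v_{5} = v_{2} + v_{7}  ⇒ sig = (2; 1,1)
  P={1,2}:  v_{1} + v_{2} = 2·v_{6}  ⇒ sig = (2; 2)
  P={2,5}:  v_{2} + v_{5} = 2·v_{7}  ⇒ sig = (2; 2)
  P={4,7}:  v_{4} + v_{7} = 2·v_{2}  ⇒ sig = (2; 2)
  P={1,4}:  v_{1} + v_{4} = 3·v_{6}  ⇒ sig = (2; 3)

Signatures (|P|; sorted positive RHS coefficients), sorted:
{ (2; —) ×2,  (2; 1) ×7,  (2; 1,1),  (2; 2) ×3,  (2; 3) }


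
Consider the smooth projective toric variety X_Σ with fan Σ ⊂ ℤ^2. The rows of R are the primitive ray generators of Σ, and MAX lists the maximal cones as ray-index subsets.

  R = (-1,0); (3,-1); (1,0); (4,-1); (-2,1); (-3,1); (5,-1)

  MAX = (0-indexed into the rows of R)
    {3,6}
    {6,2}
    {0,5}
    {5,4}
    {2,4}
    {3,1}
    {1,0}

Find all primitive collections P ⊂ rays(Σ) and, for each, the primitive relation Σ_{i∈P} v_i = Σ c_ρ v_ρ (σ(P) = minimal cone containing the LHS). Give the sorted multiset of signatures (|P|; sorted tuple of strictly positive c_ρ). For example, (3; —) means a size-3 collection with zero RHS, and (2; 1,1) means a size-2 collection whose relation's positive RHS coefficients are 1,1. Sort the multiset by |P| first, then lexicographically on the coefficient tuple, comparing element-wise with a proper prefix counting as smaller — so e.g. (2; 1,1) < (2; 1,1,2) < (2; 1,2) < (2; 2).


14 collections generate NE(X_Σ); each relation:

  P = {0,2}:  v_{0} + v_{2} = 0  so sig = (2; —)
  P = {1,5}:  v_{1} + v_{5} = 0  so sig = (2; —)
  P = {0,3}:  v_{0} + v_{3} = v_{1}  so sig = (2; 1)
  P = {0,4}:  v_{0} + v_{4} = v_{5}  so sig = (2; 1)
  P = {0,6}:  v_{0} + v_{6} = v_{3}  so sig = (2; 1)
  P = {1,2}:  v_{1} + v_{2} = v_{3}  so sig = (2; 1)
  P = {1,4}:  v_{1} + v_{4} = v_{2}  so sig = (2; 1)
  P = {2,3}:  v_{2} + v_{3} = v_{6}  so sig = (2; 1)
  P = {2,5}:  v_{2} + v_{5} = v_{4}  so sig = (2; 1)
  P = {3,5}:  v_{3} + v_{5} = v_{2}  so sig = (2; 1)
  P = {1,6}:  v_{1} + v_{6} = 2·v_{3}  so sig = (2; 2)
  P = {3,4}:  v_{3} + v_{4} = 2·v_{2}  so sig = (2; 2)
  P = {5,6}:  v_{5} + v_{6} = 2·v_{2}  so sig = (2; 2)
  P = {4,6}:  v_{4} + v_{6} = 3·v_{2}  so sig = (2; 3)

Hence PRS(X_Σ) =
    |P|=2: 14 collections, coeffs (), (), (1), (1), (1), (1), (1), (1), (1), (1), (2), (2), (2), (3)


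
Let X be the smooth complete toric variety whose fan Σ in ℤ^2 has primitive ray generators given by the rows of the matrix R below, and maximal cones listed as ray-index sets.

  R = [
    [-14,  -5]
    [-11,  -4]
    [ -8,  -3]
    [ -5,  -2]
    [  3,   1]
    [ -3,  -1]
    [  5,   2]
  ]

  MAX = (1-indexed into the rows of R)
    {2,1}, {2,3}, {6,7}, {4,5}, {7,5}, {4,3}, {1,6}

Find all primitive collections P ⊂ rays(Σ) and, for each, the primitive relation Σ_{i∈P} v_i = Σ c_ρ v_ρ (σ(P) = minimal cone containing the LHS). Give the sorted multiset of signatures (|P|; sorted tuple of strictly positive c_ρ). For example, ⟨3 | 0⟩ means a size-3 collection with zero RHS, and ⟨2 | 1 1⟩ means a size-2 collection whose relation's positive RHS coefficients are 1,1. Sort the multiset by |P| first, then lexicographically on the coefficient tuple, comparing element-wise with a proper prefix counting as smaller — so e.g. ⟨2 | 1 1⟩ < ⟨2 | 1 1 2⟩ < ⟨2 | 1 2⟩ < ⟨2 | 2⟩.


Primitive collections (14):

  • {4,7}:  v_{4} + v_{7} = 0 — sig = ⟨2 | 0⟩
  • {5,6}:  v_{5} + v_{6} = 0 — sig = ⟨2 | 0⟩
  • {1,5}:  v_{1} + v_{5} = v_{2} — sig = ⟨2 | 1⟩
  • {2,5}:  v_{2} + v_{5} = v_{3} — sig = ⟨2 | 1⟩
  • {2,6}:  v_{2} + v_{6} = v_{1} — sig = ⟨2 | 1⟩
  • {3,5}:  v_{3} + v_{5} = v_{4} — sig = ⟨2 | 1⟩
  • {3,6}:  v_{3} + v_{6} = v_{2} — sig = ⟨2 | 1⟩
  • {3,7}:  v_{3} + v_{7} = v_{6} — sig = ⟨2 | 1⟩
  • {4,6}:  v_{4} + v_{6} = v_{3} — sig = ⟨2 | 1⟩
  • {1,4}:  v_{1} + v_{4} = v_{2} + v_{3} — sig = ⟨2 | 1 1⟩
  • {1,3}:  v_{1} + v_{3} = 2·v_{2} — sig = ⟨2 | 2⟩
  • {2,4}:  v_{2} + v_{4} = 2·v_{3} — sig = ⟨2 | 2⟩
  • {2,7}:  v_{2} + v_{7} = 2·v_{6} — sig = ⟨2 | 2⟩
  • {1,7}:  v_{1} + v_{7} = 3·v_{6} — sig = ⟨2 | 3⟩

Sorted signature multiset PRS(X):
{ ⟨2 | 0⟩ ×2,  ⟨2 | 1⟩ ×7,  ⟨2 | 1 1⟩,  ⟨2 | 2⟩ ×3,  ⟨2 | 3⟩ }


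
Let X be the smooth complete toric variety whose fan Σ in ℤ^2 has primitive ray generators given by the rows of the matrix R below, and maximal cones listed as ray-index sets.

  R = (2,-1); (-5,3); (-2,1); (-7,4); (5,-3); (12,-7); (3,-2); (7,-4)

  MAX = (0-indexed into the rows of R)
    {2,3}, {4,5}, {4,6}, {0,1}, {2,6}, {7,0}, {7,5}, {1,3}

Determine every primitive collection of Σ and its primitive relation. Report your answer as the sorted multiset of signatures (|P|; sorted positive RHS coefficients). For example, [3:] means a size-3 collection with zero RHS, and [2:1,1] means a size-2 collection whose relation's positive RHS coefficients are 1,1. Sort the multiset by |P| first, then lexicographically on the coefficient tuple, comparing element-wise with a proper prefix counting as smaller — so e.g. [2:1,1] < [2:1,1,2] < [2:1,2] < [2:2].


Primitive collections (20):

  {0,2}:  v_{0} + v_{2} = 0 ; sig = [2:]
  {1,4}:  v_{1} + v_{4} = 0 ; sig = [2:]
  {3,7}:  v_{3} + v_{7} = 0 ; sig = [2:]
  {0,3}:  v_{0} + v_{3} = v_{1} ; sig = [2:1]
  {0,4}:  v_{0} + v_{4} = v_{7} ; sig = [2:1]
  {0,6}:  v_{0} + v_{6} = v_{4} ; sig = [2:1]
  {1,2}:  v_{1} + v_{2} = v_{3} ; sig = [2:1]
  {1,5}:  v_{1} + v_{5} = v_{7} ; sig = [2:1]
  {1,6}:  v_{1} + v_{6} = v_{2} ; sig = [2:1]
  {1,7}:  v_{1} + v_{7} = v_{0} ; sig = [2:1]
  {2,4}:  v_{2} + v_{4} = v_{6} ; sig = [2:1]
  {2,7}:  v_{2} + v_{7} = v_{4} ; sig = [2:1]
  {3,4}:  v_{3} + v_{4} = v_{2} ; sig = [2:1]
  {3,5}:  v_{3} + v_{5} = v_{4} ; sig = [2:1]
  {4,7}:  v_{4} + v_{7} = v_{5} ; sig = [2:1]
  {0,5}:  v_{0} + v_{5} = 2·v_{7} ; sig = [2:2]
  {2,5}:  v_{2} + v_{5} = 2·v_{4} ; sig = [2:2]
  {3,6}:  v_{3} + v_{6} = 2·v_{2} ; sig = [2:2]
  {6,7}:  v_{6} + v_{7} = 2·v_{4} ; sig = [2:2]
  {5,6}:  v_{5} + v_{6} = 3·v_{4} ; sig = [2:3]

Sorted signature multiset PRS(X):
    |P|=2: 20 collections, coeffs (), (), (), (1), (1), (1), (1), (1), (1), (1), (1), (1), (1), (1), (1), (2), (2), (2), (2), (3)


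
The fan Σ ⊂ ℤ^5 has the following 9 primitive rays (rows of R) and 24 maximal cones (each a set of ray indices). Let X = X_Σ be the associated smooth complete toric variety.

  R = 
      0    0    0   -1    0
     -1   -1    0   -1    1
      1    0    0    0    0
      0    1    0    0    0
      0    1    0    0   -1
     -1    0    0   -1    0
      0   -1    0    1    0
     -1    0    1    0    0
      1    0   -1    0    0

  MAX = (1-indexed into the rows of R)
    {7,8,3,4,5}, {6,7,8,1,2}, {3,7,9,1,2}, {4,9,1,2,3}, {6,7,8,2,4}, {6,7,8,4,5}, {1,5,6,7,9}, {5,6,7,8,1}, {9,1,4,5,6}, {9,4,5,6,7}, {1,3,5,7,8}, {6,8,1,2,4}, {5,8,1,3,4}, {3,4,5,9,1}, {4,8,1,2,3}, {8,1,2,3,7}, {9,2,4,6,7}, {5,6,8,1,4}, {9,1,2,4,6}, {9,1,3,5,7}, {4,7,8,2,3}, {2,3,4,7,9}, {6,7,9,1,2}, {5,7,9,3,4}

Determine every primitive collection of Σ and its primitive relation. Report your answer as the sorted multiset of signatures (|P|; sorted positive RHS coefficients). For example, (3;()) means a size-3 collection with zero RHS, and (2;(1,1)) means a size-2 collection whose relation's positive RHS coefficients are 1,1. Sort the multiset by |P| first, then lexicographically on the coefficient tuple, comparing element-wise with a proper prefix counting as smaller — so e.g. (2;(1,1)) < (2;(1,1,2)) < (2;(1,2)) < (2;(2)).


Minimal non-faces — 4 found among 9 rays, 24 max cones:

  {8,9}:  v_{8} + v_{9} = 0  so sig = (2;())
  {2,5}:  v_{2} + v_{5} = v_{6}  so sig = (2;(1))
  {3,6}:  v_{3} + v_{6} = v_{1}  so sig = (2;(1))
  {1,4,7}:  v_{1} + v_{4} + v_{7} = 0  so sig = (3;())

Signatures (|P|; sorted positive RHS coefficients), sorted:
    |P|=2: 3 collections, coeffs (), (1), (1)
    |P|=3: 1 collection, coeffs ()


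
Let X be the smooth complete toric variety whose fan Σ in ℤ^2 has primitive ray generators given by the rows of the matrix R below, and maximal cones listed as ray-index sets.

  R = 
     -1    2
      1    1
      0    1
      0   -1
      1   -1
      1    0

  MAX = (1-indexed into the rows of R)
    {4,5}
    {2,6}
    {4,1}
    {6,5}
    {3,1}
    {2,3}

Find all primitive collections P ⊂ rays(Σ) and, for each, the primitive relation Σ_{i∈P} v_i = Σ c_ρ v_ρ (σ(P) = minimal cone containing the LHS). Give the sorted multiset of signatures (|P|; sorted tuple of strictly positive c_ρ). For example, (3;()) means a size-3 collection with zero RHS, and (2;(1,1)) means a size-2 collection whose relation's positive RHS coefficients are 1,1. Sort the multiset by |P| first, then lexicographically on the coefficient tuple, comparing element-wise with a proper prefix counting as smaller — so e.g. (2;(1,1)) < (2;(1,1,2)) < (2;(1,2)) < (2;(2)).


Minimal non-faces — 9 found among 6 rays, 6 max cones:

  • {3,4}:  v_{3} + v_{4} = 0 ; sig = (2;())
  • {1,5}:  v_{1} + v_{5} = v_{3} ; sig = (2;(1))
  • {2,4}:  v_{2} + v_{4} = v_{6} ; sig = (2;(1))
  • {3,5}:  v_{3} + v_{5} = v_{6} ; sig = (2;(1))
  • {3,6}:  v_{3} + v_{6} = v_{2} ; sig = (2;(1))
  • {4,6}:  v_{4} + v_{6} = v_{5} ; sig = (2;(1))
  • {1,6}:  v_{1} + v_{6} = 2·v_{3} ; sig = (2;(2))
  • {2,5}:  v_{2} + v_{5} = 2·v_{6} ; sig = (2;(2))
  • {1,2}:  v_{1} + v_{2} = 3·v_{3} ; sig = (2;(3))

Hence PRS(X_Σ) =
{ (2;()),  (2;(1)) ×5,  (2;(2)) ×2,  (2;(3)) }


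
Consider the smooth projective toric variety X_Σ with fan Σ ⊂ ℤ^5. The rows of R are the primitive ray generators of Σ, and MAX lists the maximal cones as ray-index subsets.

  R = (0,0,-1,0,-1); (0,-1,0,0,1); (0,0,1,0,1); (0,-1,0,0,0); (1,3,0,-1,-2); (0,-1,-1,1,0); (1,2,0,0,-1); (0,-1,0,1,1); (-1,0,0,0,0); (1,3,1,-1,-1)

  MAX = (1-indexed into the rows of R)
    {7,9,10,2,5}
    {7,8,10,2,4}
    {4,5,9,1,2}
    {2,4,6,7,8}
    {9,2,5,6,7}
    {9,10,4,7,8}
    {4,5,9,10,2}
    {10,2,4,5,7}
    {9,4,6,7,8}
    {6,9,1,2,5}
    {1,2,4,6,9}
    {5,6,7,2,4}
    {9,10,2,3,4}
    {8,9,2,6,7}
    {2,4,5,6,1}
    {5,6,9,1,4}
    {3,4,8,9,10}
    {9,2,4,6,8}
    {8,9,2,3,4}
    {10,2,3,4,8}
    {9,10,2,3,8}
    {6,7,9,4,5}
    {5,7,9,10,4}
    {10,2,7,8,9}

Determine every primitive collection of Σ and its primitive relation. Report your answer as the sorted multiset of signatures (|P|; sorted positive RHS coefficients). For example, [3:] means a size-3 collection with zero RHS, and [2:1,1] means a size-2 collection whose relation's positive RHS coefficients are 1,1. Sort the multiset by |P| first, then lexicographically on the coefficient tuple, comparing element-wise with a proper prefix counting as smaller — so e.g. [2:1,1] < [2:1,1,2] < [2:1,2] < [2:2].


The 12 primitive collections of Σ (r=10, n=5):

  P = {1,3}:  v_{1} + v_{3} = 0  ⇒ sig = [2:]
  P = {1,8}:  v_{1} + v_{8} = v_{6}  ⇒ sig = [2:1]
  P = {1,10}:  v_{1} + v_{10} = v_{5}  ⇒ sig = [2:1]
  P = {3,5}:  v_{3} + v_{5} = v_{10}  ⇒ sig = [2:1]
  P = {3,6}:  v_{3} + v_{6} = v_{8}  ⇒ sig = [2:1]
  P = {5,8}:  v_{5} + v_{8} = v_{7}  ⇒ sig = [2:1]
  P = {6,10}:  v_{6} + v_{10} = v_{7}  ⇒ sig = [2:1]
  P = {1,7}:  v_{1} + v_{7} = v_{5} + v_{6}  ⇒ sig = [2:1,1]
  P = {3,7}:  v_{3} + v_{7} = v_{8} + v_{10}  ⇒ sig = [2:1,1]
  P = {2,4,7,9}:  v_{2} + v_{4} + v_{7} + v_{9} = 0  ⇒ sig = [4:]
  P = {2,4,5,6,9}:  v_{2} + v_{4} + v_{5} + v_{6} + v_{9} = v_{1}  ⇒ sig = [5:1]
  P = {2,4,8,9,10}:  v_{2} + v_{4} + v_{8} + v_{9} + v_{10} = v_{3}  ⇒ sig = [5:1]

Hence PRS(X_Σ) =
[[2:], [2:1], [2:1], [2:1], [2:1], [2:1], [2:1], [2:1,1], [2:1,1], [4:], [5:1], [5:1]]


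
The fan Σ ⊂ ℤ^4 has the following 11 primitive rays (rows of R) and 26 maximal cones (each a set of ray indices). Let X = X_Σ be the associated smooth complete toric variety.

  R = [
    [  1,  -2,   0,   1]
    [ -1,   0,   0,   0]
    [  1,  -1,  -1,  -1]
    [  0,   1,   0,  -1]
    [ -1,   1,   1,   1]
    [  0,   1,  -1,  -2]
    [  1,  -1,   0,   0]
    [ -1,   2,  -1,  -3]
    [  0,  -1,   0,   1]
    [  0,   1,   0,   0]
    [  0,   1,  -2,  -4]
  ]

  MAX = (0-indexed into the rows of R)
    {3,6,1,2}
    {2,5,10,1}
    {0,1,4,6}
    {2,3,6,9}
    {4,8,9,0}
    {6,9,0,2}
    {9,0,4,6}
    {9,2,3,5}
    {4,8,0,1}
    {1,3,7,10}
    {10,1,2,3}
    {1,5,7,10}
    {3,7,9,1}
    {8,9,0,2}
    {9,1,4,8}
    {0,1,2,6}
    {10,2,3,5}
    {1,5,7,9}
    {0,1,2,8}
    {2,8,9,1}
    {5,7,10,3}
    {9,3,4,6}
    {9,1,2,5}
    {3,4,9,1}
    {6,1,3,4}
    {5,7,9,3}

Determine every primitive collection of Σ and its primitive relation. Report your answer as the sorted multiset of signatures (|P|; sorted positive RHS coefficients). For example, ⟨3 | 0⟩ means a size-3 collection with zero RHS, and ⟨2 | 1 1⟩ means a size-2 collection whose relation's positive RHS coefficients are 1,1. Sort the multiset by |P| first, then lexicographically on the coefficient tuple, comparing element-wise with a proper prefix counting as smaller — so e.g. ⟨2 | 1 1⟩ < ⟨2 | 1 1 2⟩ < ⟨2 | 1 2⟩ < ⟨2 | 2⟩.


22 collections generate NE(X_Σ); each relation:

  • {2,4}:  v_{2} + v_{4} = 0 ; sig = ⟨2 | 0⟩
  • {3,8}:  v_{3} + v_{8} = 0 ; sig = ⟨2 | 0⟩
  • {0,3}:  v_{0} + v_{3} = v_{6} ; sig = ⟨2 | 1⟩
  • {0,5}:  v_{0} + v_{5} = v_{2} ; sig = ⟨2 | 1⟩
  • {2,7}:  v_{2} + v_{7} = v_{10} ; sig = ⟨2 | 1⟩
  • {4,10}:  v_{4} + v_{10} = v_{7} ; sig = ⟨2 | 1⟩
  • {6,8}:  v_{6} + v_{8} = v_{0} ; sig = ⟨2 | 1⟩
  • {5,6}:  v_{5} + v_{6} = v_{2} + v_{3} ; sig = ⟨2 | 1 1⟩
  • {7,8}:  v_{7} + v_{8} = v_{1} + v_{5} ; sig = ⟨2 | 1 1⟩
  • {0,7}:  v_{0} + v_{7} = v_{1} + v_{2} + v_{3} ; sig = ⟨2 | 1 1 1⟩
  • {4,5}:  v_{4} + v_{5} = v_{1} + v_{3} + v_{9} ; sig = ⟨2 | 1 1 1⟩
  • {5,8}:  v_{5} + v_{8} = v_{1} + v_{2} + v_{9} ; sig = ⟨2 | 1 1 1⟩
  • {8,10}:  v_{8} + v_{10} = v_{1} + v_{2} + v_{5} ; sig = ⟨2 | 1 1 1⟩
  • {0,10}:  v_{0} + v_{10} = v_{1} + 2·v_{2} + v_{3} ; sig = ⟨2 | 1 1 2⟩
  • {6,7}:  v_{6} + v_{7} = v_{1} + v_{2} + 2·v_{3} ; sig = ⟨2 | 1 1 2⟩
  • {4,7}:  v_{4} + v_{7} = 2·v_{1} + 2·v_{3} + v_{9} ; sig = ⟨2 | 1 2 2⟩
  • {6,10}:  v_{6} + v_{10} = v_{1} + 2·v_{2} + 2·v_{3} ; sig = ⟨2 | 1 2 2⟩
  • {9,10}:  v_{9} + v_{10} = 2·v_{5} ; sig = ⟨2 | 2⟩
  • {1,6,9}:  v_{1} + v_{6} + v_{9} = 0 ; sig = ⟨3 | 0⟩
  • {0,1,9}:  v_{0} + v_{1} + v_{9} = v_{8} ; sig = ⟨3 | 1⟩
  • {1,3,5}:  v_{1} + v_{3} + v_{5} = v_{7} ; sig = ⟨3 | 1⟩
  • {1,2,3,9}:  v_{1} + v_{2} + v_{3} + v_{9} = v_{5} ; sig = ⟨4 | 1⟩

Hence PRS(X_Σ) =
[⟨2 | 0⟩, ⟨2 | 0⟩, ⟨2 | 1⟩, ⟨2 | 1⟩, ⟨2 | 1⟩, ⟨2 | 1⟩, ⟨2 | 1⟩, ⟨2 | 1 1⟩, ⟨2 | 1 1⟩, ⟨2 | 1 1 1⟩, ⟨2 | 1 1 1⟩, ⟨2 | 1 1 1⟩, ⟨2 | 1 1 1⟩, ⟨2 | 1 1 2⟩, ⟨2 | 1 1 2⟩, ⟨2 | 1 2 2⟩, ⟨2 | 1 2 2⟩, ⟨2 | 2⟩, ⟨3 | 0⟩, ⟨3 | 1⟩, ⟨3 | 1⟩, ⟨4 | 1⟩]


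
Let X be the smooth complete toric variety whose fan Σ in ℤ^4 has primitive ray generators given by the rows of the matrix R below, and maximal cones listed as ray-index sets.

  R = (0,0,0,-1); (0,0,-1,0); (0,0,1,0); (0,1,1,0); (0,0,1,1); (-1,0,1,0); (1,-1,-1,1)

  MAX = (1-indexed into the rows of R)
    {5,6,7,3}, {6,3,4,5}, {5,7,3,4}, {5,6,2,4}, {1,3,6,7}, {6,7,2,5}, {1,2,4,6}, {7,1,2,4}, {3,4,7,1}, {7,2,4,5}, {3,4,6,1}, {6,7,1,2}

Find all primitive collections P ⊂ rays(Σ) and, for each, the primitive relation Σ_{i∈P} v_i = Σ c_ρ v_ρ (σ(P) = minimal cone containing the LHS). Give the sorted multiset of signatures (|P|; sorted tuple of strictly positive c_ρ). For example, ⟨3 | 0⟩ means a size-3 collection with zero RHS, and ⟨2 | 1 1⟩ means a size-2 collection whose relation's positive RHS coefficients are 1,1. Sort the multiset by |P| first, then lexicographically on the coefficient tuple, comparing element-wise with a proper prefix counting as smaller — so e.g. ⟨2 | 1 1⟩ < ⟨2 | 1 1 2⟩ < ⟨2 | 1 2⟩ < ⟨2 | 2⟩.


Minimal non-faces — 3 found among 7 rays, 12 max cones:

  {2,3}:  v_{2} + v_{3} = 0 — sig = ⟨2 | 0⟩
  {1,5}:  v_{1} + v_{5} = v_{3} — sig = ⟨2 | 1⟩
  {4,6,7}:  v_{4} + v_{6} + v_{7} = v_{5} — sig = ⟨3 | 1⟩

Sorted signature multiset PRS(X):
    |P|=2: 2 collections, coeffs (), (1)
    |P|=3: 1 collection, coeffs (1)


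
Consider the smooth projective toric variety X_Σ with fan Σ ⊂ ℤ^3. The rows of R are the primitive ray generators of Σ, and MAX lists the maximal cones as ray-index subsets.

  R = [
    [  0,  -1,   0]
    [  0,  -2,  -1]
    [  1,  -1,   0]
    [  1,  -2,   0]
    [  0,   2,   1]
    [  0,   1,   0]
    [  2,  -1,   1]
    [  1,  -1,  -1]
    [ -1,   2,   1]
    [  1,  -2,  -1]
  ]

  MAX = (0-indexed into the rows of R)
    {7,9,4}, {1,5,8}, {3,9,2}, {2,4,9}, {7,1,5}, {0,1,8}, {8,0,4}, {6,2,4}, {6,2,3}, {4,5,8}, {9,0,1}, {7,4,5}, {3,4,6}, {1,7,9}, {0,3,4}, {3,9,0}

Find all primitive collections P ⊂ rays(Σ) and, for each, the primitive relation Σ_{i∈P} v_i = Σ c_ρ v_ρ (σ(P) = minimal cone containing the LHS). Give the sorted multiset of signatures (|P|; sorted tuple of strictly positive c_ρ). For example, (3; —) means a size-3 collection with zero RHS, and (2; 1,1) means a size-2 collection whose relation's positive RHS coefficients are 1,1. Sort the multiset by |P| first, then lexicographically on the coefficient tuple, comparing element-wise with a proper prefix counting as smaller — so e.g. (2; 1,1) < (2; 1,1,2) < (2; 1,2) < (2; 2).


|primitive collections| = 24. Relations:

  • {0,5}:  v_{0} + v_{5} = 0 — sig = (2; —)
  • {1,4}:  v_{1} + v_{4} = 0 — sig = (2; —)
  • {8,9}:  v_{8} + v_{9} = 0 — sig = (2; —)
  • {0,2}:  v_{0} + v_{2} = v_{3} — sig = (2; 1)
  • {0,7}:  v_{0} + v_{7} = v_{9} — sig = (2; 1)
  • {3,5}:  v_{3} + v_{5} = v_{2} — sig = (2; 1)
  • {5,9}:  v_{5} + v_{9} = v_{7} — sig = (2; 1)
  • {7,8}:  v_{7} + v_{8} = v_{5} — sig = (2; 1)
  • {1,2}:  v_{1} + v_{2} = v_{0} + v_{9} — sig = (2; 1,1)
  • {1,6}:  v_{1} + v_{6} = v_{2} + v_{3} — sig = (2; 1,1)
  • {2,5}:  v_{2} + v_{5} = v_{4} + v_{9} — sig = (2; 1,1)
  • {2,8}:  v_{2} + v_{8} = v_{0} + v_{4} — sig = (2; 1,1)
  • {3,7}:  v_{3} + v_{7} = v_{2} + v_{9} — sig = (2; 1,1)
  • {6,7}:  v_{6} + v_{7} = 2·v_{2} + v_{4} + v_{9} — sig = (2; 1,1,2)
  • {6,8}:  v_{6} + v_{8} = v_{0} + v_{3} + 2·v_{4} — sig = (2; 1,1,2)
  • {0,6}:  v_{0} + v_{6} = 2·v_{3} + v_{4} — sig = (2; 1,2)
  • {1,3}:  v_{1} + v_{3} = 2·v_{0} + v_{9} — sig = (2; 1,2)
  • {2,7}:  v_{2} + v_{7} = v_{4} + 2·v_{9} — sig = (2; 1,2)
  • {3,8}:  v_{3} + v_{8} = 2·v_{0} + v_{4} — sig = (2; 1,2)
  • {5,6}:  v_{5} + v_{6} = 2·v_{2} + v_{4} — sig = (2; 1,2)
  • {6,9}:  v_{6} + v_{9} = 3·v_{2} — sig = (2; 3)
  • {0,4,9}:  v_{0} + v_{4} + v_{9} = v_{2} — sig = (3; 1)
  • {2,3,4}:  v_{2} + v_{3} + v_{4} = v_{6} — sig = (3; 1)
  • {3,4,9}:  v_{3} + v_{4} + v_{9} = 2·v_{2} — sig = (3; 2)

Signatures (|P|; sorted positive RHS coefficients), sorted:
    (2; —)
    (2; —)
    (2; —)
    (2; 1)
    (2; 1)
    (2; 1)
    (2; 1)
    (2; 1)
    (2; 1,1)
    (2; 1,1)
    (2; 1,1)
    (2; 1,1)
    (2; 1,1)
    (2; 1,1,2)
    (2; 1,1,2)
    (2; 1,2)
    (2; 1,2)
    (2; 1,2)
    (2; 1,2)
    (2; 1,2)
    (2; 3)
    (3; 1)
    (3; 1)
    (3; 2)


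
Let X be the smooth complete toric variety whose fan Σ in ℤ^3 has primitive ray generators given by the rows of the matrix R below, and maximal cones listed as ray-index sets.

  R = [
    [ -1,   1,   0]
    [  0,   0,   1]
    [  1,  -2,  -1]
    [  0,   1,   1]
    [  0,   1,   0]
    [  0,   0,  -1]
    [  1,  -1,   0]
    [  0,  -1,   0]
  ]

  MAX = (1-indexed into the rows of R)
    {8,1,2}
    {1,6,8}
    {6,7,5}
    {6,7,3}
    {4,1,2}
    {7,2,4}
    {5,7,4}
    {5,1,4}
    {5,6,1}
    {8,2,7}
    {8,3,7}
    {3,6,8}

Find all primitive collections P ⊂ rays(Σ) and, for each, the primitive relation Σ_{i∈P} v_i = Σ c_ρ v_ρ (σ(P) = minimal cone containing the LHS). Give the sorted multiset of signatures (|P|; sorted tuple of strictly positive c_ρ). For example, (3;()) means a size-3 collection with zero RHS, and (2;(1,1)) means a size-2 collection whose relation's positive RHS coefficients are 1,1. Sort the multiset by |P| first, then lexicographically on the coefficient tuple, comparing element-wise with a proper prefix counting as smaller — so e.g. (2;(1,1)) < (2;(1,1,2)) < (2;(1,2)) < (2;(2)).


11 collections generate NE(X_Σ); each relation:

  {1,7}:  v_{1} + v_{7} = 0  →  sig = (2;())
  {2,6}:  v_{2} + v_{6} = 0  →  sig = (2;())
  {5,8}:  v_{5} + v_{8} = 0  →  sig = (2;())
  {2,5}:  v_{2} + v_{5} = v_{4}  →  sig = (2;(1))
  {3,4}:  v_{3} + v_{4} = v_{7}  →  sig = (2;(1))
  {4,6}:  v_{4} + v_{6} = v_{5}  →  sig = (2;(1))
  {4,8}:  v_{4} + v_{8} = v_{2}  →  sig = (2;(1))
  {1,3}:  v_{1} + v_{3} = v_{6} + v_{8}  →  sig = (2;(1,1))
  {2,3}:  v_{2} + v_{3} = v_{7} + v_{8}  →  sig = (2;(1,1))
  {3,5}:  v_{3} + v_{5} = v_{6} + v_{7}  →  sig = (2;(1,1))
  {6,7,8}:  v_{6} + v_{7} + v_{8} = v_{3}  →  sig = (3;(1))

Signatures (|P|; sorted positive RHS coefficients), sorted:
{ (2;()) ×3,  (2;(1)) ×4,  (2;(1,1)) ×3,  (3;(1)) }


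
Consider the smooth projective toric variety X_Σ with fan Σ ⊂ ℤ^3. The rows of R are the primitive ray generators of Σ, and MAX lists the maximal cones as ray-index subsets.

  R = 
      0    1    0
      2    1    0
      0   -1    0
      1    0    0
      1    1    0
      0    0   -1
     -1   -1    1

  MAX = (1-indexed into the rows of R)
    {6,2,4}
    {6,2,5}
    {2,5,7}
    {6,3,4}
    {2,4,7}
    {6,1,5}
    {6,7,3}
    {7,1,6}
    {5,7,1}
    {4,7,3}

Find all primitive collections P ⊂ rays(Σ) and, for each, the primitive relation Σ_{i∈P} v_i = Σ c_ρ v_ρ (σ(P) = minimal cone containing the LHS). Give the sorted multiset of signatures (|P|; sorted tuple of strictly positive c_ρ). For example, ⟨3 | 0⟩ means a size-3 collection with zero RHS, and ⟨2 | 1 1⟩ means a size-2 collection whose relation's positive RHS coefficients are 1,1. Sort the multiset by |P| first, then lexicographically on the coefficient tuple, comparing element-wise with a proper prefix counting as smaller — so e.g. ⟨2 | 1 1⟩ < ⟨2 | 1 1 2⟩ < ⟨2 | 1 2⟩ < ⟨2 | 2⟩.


Δ(Σ) — 7 vertices, 9 min non-faces:

  {1,3}:  v_{1} + v_{3} = 0  →  sig = ⟨2 | 0⟩
  {1,4}:  v_{1} + v_{4} = v_{5}  →  sig = ⟨2 | 1⟩
  {3,5}:  v_{3} + v_{5} = v_{4}  →  sig = ⟨2 | 1⟩
  {4,5}:  v_{4} + v_{5} = v_{2}  →  sig = ⟨2 | 1⟩
  {1,2}:  v_{1} + v_{2} = 2·v_{5}  →  sig = ⟨2 | 2⟩
  {2,3}:  v_{2} + v_{3} = 2·v_{4}  →  sig = ⟨2 | 2⟩
  {5,6,7}:  v_{5} + v_{6} + v_{7} = 0  →  sig = ⟨3 | 0⟩
  {2,6,7}:  v_{2} + v_{6} + v_{7} = v_{4}  →  sig = ⟨3 | 1⟩
  {4,6,7}:  v_{4} + v_{6} + v_{7} = v_{3}  →  sig = ⟨3 | 1⟩

Hence PRS(X_Σ) =
    |P|=2: 6 collections, coeffs (), (1), (1), (1), (2), (2)
    |P|=3: 3 collections, coeffs (), (1), (1)


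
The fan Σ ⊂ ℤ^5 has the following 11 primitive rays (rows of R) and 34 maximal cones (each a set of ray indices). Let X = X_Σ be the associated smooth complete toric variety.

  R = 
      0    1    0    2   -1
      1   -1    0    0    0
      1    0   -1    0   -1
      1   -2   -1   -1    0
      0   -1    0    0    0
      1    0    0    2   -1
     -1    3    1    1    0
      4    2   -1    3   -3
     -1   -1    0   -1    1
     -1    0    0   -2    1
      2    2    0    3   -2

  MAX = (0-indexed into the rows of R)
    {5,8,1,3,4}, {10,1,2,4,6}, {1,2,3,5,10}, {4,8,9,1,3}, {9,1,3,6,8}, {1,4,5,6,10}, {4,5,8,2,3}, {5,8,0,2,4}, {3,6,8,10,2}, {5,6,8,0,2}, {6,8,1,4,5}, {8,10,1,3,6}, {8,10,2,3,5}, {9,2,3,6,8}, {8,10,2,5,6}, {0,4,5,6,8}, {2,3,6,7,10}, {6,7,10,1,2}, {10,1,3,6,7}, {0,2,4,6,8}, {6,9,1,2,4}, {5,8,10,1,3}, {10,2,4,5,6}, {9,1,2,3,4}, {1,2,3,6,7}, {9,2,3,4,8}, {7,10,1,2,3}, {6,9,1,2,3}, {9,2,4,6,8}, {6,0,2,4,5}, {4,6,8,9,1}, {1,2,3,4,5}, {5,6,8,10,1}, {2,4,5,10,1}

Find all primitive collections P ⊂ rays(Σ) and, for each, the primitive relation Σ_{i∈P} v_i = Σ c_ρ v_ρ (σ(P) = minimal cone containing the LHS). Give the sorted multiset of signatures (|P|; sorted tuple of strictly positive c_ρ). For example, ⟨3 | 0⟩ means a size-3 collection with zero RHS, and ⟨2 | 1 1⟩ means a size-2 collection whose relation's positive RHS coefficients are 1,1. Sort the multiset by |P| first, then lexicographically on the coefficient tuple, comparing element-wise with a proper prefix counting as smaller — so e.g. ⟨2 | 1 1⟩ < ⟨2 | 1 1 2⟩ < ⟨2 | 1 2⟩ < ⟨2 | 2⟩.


The 19 primitive collections of Σ (r=11, n=5):

  {5,9}:  v_{5} + v_{9} = 0  →  sig = ⟨2 | 0⟩
  {0,1}:  v_{0} + v_{1} = v_{5}  →  sig = ⟨2 | 1⟩
  {0,3}:  v_{0} + v_{3} = v_{2} + v_{5} + v_{8}  →  sig = ⟨2 | 1 1 1⟩
  {4,7}:  v_{4} + v_{7} = v_{1} + v_{2} + v_{10}  →  sig = ⟨2 | 1 1 1⟩
  {9,10}:  v_{9} + v_{10} = v_{1} + v_{2} + v_{6}  →  sig = ⟨2 | 1 1 1⟩
  {0,9}:  v_{0} + v_{9} = v_{2} + v_{4} + v_{6} + v_{8}  →  sig = ⟨2 | 1 1 1 1⟩
  {0,7}:  v_{0} + v_{7} = v_{2} + v_{8} + 2·v_{10}  →  sig = ⟨2 | 1 1 2⟩
  {0,10}:  v_{0} + v_{10} = v_{2} + 2·v_{5} + v_{6}  →  sig = ⟨2 | 1 1 2⟩
  {7,8}:  v_{7} + v_{8} = 2·v_{3} + v_{6} + v_{10}  →  sig = ⟨2 | 1 1 2⟩
  {5,7}:  v_{5} + v_{7} = v_{3} + 2·v_{10}  →  sig = ⟨2 | 1 2⟩
  {7,9}:  v_{7} + v_{9} = 2·v_{1} + 2·v_{2} + v_{3} + 2·v_{6}  →  sig = ⟨2 | 1 2 2 2⟩
  {3,4,6}:  v_{3} + v_{4} + v_{6} = 0  →  sig = ⟨3 | 0⟩
  {1,2,8}:  v_{1} + v_{2} + v_{8} = v_{3}  →  sig = ⟨3 | 1⟩
  {4,8,10}:  v_{4} + v_{8} + v_{10} = v_{5}  →  sig = ⟨3 | 1⟩
  {3,5,6}:  v_{3} + v_{5} + v_{6} = v_{8} + v_{10}  →  sig = ⟨3 | 1 1⟩
  {3,4,10}:  v_{3} + v_{4} + v_{10} = v_{1} + v_{2} + v_{5}  →  sig = ⟨3 | 1 1 1⟩
  {1,2,5,6}:  v_{1} + v_{2} + v_{5} + v_{6} = v_{10}  →  sig = ⟨4 | 1⟩
  {1,2,3,6,10}:  v_{1} + v_{2} + v_{3} + v_{6} + v_{10} = v_{7}  →  sig = ⟨5 | 1⟩
  {2,4,5,6,8}:  v_{2} + v_{4} + v_{5} + v_{6} + v_{8} = v_{0}  →  sig = ⟨5 | 1⟩

Signatures (|P|; sorted positive RHS coefficients), sorted:
    |P|=2: 11 collections, coeffs (), (1), (1,1,1), (1,1,1), (1,1,1), (1,1,1,1), (1,1,2), (1,1,2), (1,1,2), (1,2), (1,2,2,2)
    |P|=3: 5 collections, coeffs (), (1), (1), (1,1), (1,1,1)
    |P|=4: 1 collection, coeffs (1)
    |P|=5: 2 collections, coeffs (1), (1)


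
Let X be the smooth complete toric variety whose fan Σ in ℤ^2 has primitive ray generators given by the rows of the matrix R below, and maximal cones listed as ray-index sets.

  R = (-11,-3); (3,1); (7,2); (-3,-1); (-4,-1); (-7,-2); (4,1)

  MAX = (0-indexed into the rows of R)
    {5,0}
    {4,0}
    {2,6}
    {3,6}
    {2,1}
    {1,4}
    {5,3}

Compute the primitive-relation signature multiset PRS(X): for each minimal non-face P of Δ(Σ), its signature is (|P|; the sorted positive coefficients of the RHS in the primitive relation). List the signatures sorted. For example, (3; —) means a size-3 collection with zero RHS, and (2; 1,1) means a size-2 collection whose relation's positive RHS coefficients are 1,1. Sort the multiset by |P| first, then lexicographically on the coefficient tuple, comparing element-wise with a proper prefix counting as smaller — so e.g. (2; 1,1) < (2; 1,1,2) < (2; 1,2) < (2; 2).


Σ has 14 primitive collections:

  P = {1,3}:  v_{1} + v_{3} = 0 ; sig = (2; —)
  P = {2,5}:  v_{2} + v_{5} = 0 ; sig = (2; —)
  P = {4,6}:  v_{4} + v_{6} = 0 ; sig = (2; —)
  P = {0,2}:  v_{0} + v_{2} = v_{4} ; sig = (2; 1)
  P = {0,6}:  v_{0} + v_{6} = v_{5} ; sig = (2; 1)
  P = {1,5}:  v_{1} + v_{5} = v_{4} ; sig = (2; 1)
  P = {1,6}:  v_{1} + v_{6} = v_{2} ; sig = (2; 1)
  P = {2,3}:  v_{2} + v_{3} = v_{6} ; sig = (2; 1)
  P = {2,4}:  v_{2} + v_{4} = v_{1} ; sig = (2; 1)
  P = {3,4}:  v_{3} + v_{4} = v_{5} ; sig = (2; 1)
  P = {4,5}:  v_{4} + v_{5} = v_{0} ; sig = (2; 1)
  P = {5,6}:  v_{5} + v_{6} = v_{3} ; sig = (2; 1)
  P = {0,1}:  v_{0} + v_{1} = 2·v_{4} ; sig = (2; 2)
  P = {0,3}:  v_{0} + v_{3} = 2·v_{5} ; sig = (2; 2)

so the primitive-relation signature multiset is
[(2; —), (2; —), (2; —), (2; 1), (2; 1), (2; 1), (2; 1), (2; 1), (2; 1), (2; 1), (2; 1), (2; 1), (2; 2), (2; 2)]
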